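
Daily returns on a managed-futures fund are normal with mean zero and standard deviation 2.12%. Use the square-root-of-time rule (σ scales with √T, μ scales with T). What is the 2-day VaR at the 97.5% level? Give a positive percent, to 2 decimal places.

At 97.5%, z = 1.960.
σ_{2d} = 2.12% × √2 = 2.998%.
VaR = 1.960 × 2.998% = 5.876%.

5.88%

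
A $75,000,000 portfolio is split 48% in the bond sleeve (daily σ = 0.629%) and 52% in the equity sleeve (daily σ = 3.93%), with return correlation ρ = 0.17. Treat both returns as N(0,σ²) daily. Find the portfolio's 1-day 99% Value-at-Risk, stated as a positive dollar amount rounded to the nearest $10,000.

σ_p² = 0.48²·0.629² + 0.52²·3.93² + 2·0.17·0.48·0.52·0.629·3.93 = 4.4772 (%²).
σ_p = √4.4772 = 2.116%.
At 99%, z = 2.326.
VaR = 2.326 × 2.116% = 4.922%; on $75,000,000 that is $3,691,500.

$3,690,000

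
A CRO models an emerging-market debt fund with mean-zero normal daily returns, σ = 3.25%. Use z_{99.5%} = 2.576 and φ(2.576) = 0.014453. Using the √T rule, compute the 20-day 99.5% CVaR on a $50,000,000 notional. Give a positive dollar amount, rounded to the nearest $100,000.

$21,000,000

σ_{20d} = 3.25% × √20 = 14.534%.
ES multiplier = φ(z)/(1−α) = 0.014453/0.005 = 2.891.
ES = 14.534% × 2.891 = 42.018%; on $50,000,000: $21,009,000.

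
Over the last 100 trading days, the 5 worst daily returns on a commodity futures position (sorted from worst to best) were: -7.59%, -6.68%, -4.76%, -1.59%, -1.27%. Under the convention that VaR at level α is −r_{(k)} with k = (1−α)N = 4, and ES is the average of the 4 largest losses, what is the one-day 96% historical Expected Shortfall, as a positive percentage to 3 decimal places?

5.155%

The 4 worst returns sum to -20.62%.
ES = −(-20.62%) / 4 = 5.155%.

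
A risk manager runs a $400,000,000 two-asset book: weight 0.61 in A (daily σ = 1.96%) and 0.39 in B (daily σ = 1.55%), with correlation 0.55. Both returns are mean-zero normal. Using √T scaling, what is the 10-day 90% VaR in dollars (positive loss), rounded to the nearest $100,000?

$26,100,000

σ_p = √(0.61²·1.96² + 0.39²·1.55² + 2·0.55·0.61·0.39·1.96·1.55) = 1.609%.
σ_{10d} = 1.609% × √10 = 5.088%.
z(90%) = 1.282.
VaR = 1.282 × 5.088% = 6.523%; on $400,000,000 that is $26,092,000.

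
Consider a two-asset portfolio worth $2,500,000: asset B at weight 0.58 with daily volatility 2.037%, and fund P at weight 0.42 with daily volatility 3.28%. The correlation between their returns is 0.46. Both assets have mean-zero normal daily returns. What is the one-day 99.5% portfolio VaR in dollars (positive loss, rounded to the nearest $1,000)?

σ_p² = 0.58²·2.037² + 0.42²·3.28² + 2·0.46·0.58·0.42·2.037·3.28 = 4.7910 (%²).
σ_p = √4.7910 = 2.189%.
At 99.5%, z = 2.576.
VaR = 2.576 × 2.189% = 5.639%; on $2,500,000 that is $140,975.

$141,000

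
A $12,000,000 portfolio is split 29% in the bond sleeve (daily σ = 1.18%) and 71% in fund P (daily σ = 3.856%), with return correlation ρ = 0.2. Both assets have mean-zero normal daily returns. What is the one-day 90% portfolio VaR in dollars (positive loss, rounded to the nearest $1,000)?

σ_p² = 0.29²·1.18² + 0.71²·3.856² + 2·0.2·0.29·0.71·1.18·3.856 = 7.9872 (%²).
σ_p = √7.9872 = 2.826%.
At 90%, z = 1.282.
VaR = 1.282 × 2.826% = 3.623%; on $12,000,000 that is $434,760.

$435,000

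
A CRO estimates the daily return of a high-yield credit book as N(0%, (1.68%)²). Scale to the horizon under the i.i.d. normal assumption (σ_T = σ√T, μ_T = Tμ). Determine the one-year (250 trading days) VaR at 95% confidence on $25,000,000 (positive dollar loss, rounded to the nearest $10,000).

$10,920,000

At 95%, z = 1.645.
σ_{250d} = 1.68% × √250 = 26.563%.
VaR = 1.645 × 26.563% = 43.696%.
On $25,000,000: 0.43696 × $25,000,000 = $10,924,000.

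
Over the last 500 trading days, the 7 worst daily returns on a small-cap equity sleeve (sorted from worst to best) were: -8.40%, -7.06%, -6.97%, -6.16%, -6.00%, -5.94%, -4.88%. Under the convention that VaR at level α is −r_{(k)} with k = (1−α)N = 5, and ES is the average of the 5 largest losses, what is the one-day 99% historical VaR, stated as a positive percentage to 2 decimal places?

6.00%

k = 5; the 5th lowest return is -6.00%, so VaR = 6.00%.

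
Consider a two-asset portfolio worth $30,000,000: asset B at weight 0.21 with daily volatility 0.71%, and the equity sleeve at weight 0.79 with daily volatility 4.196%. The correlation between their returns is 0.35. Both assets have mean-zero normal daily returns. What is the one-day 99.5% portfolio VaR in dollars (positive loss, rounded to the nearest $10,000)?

$2,600,000

σ_p² = 0.21²·0.71² + 0.79²·4.196² + 2·0.35·0.21·0.79·0.71·4.196 = 11.3564 (%²).
σ_p = √11.3564 = 3.370%.
At 99.5%, z = 2.576.
VaR = 2.576 × 3.370% = 8.681%; on $30,000,000 that is $2,604,300.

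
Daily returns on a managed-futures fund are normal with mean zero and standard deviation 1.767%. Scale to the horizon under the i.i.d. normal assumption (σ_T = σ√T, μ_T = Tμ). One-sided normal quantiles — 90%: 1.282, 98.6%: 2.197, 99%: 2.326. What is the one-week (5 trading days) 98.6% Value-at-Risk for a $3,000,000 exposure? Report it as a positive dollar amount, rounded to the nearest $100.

$260,400

σ_{5d} = 1.767% × √5 = 3.951%.
VaR = 2.197 × 3.951% = 8.680%.
On $3,000,000: 0.08680 × $3,000,000 = $260,400.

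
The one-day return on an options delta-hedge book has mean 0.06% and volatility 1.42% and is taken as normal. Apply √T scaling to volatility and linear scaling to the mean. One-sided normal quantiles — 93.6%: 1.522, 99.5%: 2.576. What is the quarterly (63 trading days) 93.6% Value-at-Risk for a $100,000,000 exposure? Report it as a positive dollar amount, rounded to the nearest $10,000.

$13,370,000

σ_{63d} = 1.42% × √63 = 11.271%; μ_{63d} = 63 × 0.06% = 3.780%.
VaR = −(3.780%) + 1.522 × 11.271% = 13.374%.
On $100,000,000: 0.13374 × $100,000,000 = $13,374,000.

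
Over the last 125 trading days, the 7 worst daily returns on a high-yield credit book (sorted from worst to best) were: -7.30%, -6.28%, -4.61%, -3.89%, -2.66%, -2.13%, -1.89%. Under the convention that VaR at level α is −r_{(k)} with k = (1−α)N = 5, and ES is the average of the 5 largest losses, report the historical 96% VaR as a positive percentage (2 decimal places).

2.66%

k = 5; the 5th lowest return is -2.66%, so VaR = 2.66%.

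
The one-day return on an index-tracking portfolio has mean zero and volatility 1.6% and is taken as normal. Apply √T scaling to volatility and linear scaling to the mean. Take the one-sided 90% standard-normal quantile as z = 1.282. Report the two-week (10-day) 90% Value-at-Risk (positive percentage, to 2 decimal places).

6.49%

σ_{10d} = 1.6% × √10 = 5.060%.
VaR = 1.282 × 5.060% = 6.487%.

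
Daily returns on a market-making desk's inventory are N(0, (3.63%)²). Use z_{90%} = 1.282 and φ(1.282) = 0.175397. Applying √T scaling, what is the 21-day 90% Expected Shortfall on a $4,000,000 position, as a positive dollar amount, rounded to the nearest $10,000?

σ_{21d} = 3.63% × √21 = 16.635%.
ES multiplier = φ(z)/(1−α) = 0.175397/0.1 = 1.754.
ES = 16.635% × 1.754 = 29.178%; on $4,000,000: $1,167,120.

$1,170,000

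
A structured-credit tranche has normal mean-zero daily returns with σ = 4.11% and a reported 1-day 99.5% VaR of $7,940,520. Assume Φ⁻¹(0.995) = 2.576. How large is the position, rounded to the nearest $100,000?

$75,000,000

VaR as a fraction of value: z·σ = 2.576 × 4.11% = 10.5874%.
Position = $7,940,520 / 0.105874 = $75,000,000.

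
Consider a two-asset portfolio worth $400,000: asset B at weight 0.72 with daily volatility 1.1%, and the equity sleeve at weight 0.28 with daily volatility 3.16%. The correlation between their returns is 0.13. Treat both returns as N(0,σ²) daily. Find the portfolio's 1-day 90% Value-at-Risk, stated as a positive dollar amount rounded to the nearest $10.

σ_p² = 0.72²·1.1² + 0.28²·3.16² + 2·0.13·0.72·0.28·1.1·3.16 = 1.5923 (%²).
σ_p = √1.5923 = 1.262%.
At 90%, z = 1.282.
VaR = 1.282 × 1.262% = 1.618%; on $400,000 that is $6,472.

$6,470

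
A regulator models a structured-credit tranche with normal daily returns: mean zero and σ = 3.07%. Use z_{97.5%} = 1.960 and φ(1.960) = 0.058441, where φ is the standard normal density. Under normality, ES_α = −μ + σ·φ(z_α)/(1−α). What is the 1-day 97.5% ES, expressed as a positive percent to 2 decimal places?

7.18%

Tail multiplier: φ(z)/(1−α) = 0.058441 / 0.025 = 2.338.
ES = 3.07% × 2.338 = 7.178%.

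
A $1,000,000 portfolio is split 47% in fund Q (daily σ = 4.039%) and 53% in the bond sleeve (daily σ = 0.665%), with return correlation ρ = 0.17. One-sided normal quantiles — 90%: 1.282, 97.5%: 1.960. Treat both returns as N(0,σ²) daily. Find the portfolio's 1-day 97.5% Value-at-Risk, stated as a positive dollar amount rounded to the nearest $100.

$39,000

σ_p² = 0.47²·4.039² + 0.53²·0.665² + 2·0.17·0.47·0.53·4.039·0.665 = 3.9554 (%²).
σ_p = √3.9554 = 1.989%.
VaR = 1.960 × 1.989% = 3.898%; on $1,000,000 that is $38,980.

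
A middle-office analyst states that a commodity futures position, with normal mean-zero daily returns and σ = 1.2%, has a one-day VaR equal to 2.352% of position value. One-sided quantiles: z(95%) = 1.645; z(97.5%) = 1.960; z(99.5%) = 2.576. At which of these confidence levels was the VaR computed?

97.5%

Implied z = VaR/σ = 2.352 / 1.2 = 1.960.
This matches z(97.5%) = 1.960.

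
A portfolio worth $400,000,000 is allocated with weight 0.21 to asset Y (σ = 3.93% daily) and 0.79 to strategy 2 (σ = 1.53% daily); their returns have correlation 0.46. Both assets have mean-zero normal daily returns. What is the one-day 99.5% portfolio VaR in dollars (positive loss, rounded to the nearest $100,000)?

σ_p² = 0.21²·3.93² + 0.79²·1.53² + 2·0.46·0.21·0.79·3.93·1.53 = 3.0598 (%²).
σ_p = √3.0598 = 1.749%.
At 99.5%, z = 2.576.
VaR = 2.576 × 1.749% = 4.505%; on $400,000,000 that is $18,020,000.

$18,000,000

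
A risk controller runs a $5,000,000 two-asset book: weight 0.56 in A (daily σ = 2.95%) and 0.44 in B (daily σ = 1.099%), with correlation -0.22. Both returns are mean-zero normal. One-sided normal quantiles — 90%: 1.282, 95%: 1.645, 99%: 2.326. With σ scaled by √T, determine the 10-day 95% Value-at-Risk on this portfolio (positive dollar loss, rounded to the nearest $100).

σ_p = √(0.56²·2.95² + 0.44²·1.099² + 2·-0.22·0.56·0.44·2.95·1.099) = 1.616%.
σ_{10d} = 1.616% × √10 = 5.110%.
VaR = 1.645 × 5.110% = 8.406%; on $5,000,000 that is $420,300.

$420,300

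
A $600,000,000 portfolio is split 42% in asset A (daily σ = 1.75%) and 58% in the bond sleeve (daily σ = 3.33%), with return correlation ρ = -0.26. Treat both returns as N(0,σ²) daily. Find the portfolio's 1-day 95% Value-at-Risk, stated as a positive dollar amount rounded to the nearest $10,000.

σ_p² = 0.42²·1.75² + 0.58²·3.33² + 2·-0.26·0.42·0.58·1.75·3.33 = 3.5323 (%²).
σ_p = √3.5323 = 1.879%.
At 95%, z = 1.645.
VaR = 1.645 × 1.879% = 3.091%; on $600,000,000 that is $18,546,000.

$18,550,000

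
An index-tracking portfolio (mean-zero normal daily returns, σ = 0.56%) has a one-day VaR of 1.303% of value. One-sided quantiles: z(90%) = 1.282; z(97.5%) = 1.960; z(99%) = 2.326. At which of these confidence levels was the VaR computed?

99%

Implied z = VaR/σ = 1.303 / 0.56 = 2.327.
This matches z(99%) = 2.326.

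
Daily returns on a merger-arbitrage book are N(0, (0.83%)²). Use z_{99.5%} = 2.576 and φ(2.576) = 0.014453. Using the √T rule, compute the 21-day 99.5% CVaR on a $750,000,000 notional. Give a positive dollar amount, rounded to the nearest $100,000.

$82,500,000

σ_{21d} = 0.83% × √21 = 3.804%.
ES multiplier = φ(z)/(1−α) = 0.014453/0.005 = 2.891.
ES = 3.804% × 2.891 = 10.997%; on $750,000,000: $82,477,500.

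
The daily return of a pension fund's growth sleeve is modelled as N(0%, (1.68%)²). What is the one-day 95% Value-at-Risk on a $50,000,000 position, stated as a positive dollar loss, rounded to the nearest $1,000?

At 95% one-sided, z = 1.645.
VaR = z·σ = 1.645 × 1.68% = 2.764%.
On $50,000,000: 0.02764 × $50,000,000 = $1,382,000.

$1,382,000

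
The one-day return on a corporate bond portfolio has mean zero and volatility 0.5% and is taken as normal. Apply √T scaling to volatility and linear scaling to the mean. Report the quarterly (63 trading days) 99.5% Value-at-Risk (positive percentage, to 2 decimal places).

At 99.5%, z = 2.576.
σ_{63d} = 0.5% × √63 = 3.969%.
VaR = 2.576 × 3.969% = 10.224%.

10.22%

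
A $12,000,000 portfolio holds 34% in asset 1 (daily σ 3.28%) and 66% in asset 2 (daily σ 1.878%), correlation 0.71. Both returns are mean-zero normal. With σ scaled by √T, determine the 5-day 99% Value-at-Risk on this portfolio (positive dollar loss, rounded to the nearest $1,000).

σ_p = √(0.34²·3.28² + 0.66²·1.878² + 2·0.71·0.34·0.66·3.28·1.878) = 2.178%.
σ_{5d} = 2.178% × √5 = 4.870%.
z(99%) = 2.326.
VaR = 2.326 × 4.870% = 11.328%; on $12,000,000 that is $1,359,360.

$1,359,000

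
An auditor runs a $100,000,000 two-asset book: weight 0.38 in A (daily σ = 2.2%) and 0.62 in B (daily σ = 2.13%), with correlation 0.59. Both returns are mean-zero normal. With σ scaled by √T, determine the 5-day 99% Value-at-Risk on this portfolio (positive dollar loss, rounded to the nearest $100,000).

σ_p = √(0.38²·2.2² + 0.62²·2.13² + 2·0.59·0.38·0.62·2.2·2.13) = 1.935%.
σ_{5d} = 1.935% × √5 = 4.327%.
z(99%) = 2.326.
VaR = 2.326 × 4.327% = 10.065%; on $100,000,000 that is $10,065,000.

$10,100,000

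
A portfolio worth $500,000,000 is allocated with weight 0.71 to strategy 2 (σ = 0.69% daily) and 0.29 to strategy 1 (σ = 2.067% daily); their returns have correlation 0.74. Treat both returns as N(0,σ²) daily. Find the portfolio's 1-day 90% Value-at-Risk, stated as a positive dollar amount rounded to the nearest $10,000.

σ_p² = 0.71²·0.69² + 0.29²·2.067² + 2·0.74·0.71·0.29·0.69·2.067 = 1.0339 (%²).
σ_p = √1.0339 = 1.017%.
At 90%, z = 1.282.
VaR = 1.282 × 1.017% = 1.304%; on $500,000,000 that is $6,520,000.

$6,520,000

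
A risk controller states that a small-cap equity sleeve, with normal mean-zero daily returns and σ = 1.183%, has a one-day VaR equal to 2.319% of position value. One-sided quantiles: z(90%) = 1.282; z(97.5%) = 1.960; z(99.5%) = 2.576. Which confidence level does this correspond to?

97.5%

Implied z = VaR/σ = 2.319 / 1.183 = 1.960.
This matches z(97.5%) = 1.960.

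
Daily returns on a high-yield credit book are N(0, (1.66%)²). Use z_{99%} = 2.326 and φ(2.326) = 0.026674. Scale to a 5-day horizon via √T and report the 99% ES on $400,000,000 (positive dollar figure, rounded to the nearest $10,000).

σ_{5d} = 1.66% × √5 = 3.712%.
ES multiplier = φ(z)/(1−α) = 0.026674/0.01 = 2.667.
ES = 3.712% × 2.667 = 9.900%; on $400,000,000: $39,600,000.

$39,600,000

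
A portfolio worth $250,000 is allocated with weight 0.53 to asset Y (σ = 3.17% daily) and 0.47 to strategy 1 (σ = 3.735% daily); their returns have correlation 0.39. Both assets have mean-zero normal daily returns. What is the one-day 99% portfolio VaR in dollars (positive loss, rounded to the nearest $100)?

σ_p² = 0.53²·3.17² + 0.47²·3.735² + 2·0.39·0.53·0.47·3.17·3.735 = 8.2048 (%²).
σ_p = √8.2048 = 2.864%.
At 99%, z = 2.326.
VaR = 2.326 × 2.864% = 6.662%; on $250,000 that is $16,655.

$16,700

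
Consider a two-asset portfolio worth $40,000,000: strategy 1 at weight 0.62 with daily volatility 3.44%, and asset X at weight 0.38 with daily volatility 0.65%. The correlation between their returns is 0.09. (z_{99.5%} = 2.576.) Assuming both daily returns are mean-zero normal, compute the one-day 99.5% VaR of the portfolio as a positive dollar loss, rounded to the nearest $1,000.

σ_p² = 0.62²·3.44² + 0.38²·0.65² + 2·0.09·0.62·0.38·3.44·0.65 = 4.7047 (%²).
σ_p = √4.7047 = 2.169%.
VaR = 2.576 × 2.169% = 5.587%; on $40,000,000 that is $2,234,800.

$2,235,000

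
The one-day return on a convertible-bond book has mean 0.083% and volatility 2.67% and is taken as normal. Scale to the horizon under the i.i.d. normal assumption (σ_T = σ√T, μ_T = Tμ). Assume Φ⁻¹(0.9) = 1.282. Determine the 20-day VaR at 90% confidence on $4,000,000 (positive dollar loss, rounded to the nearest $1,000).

σ_{20d} = 2.67% × √20 = 11.941%; μ_{20d} = 20 × 0.083% = 1.660%.
VaR = −(1.660%) + 1.282 × 11.941% = 13.648%.
On $4,000,000: 0.13648 × $4,000,000 = $545,920.

$546,000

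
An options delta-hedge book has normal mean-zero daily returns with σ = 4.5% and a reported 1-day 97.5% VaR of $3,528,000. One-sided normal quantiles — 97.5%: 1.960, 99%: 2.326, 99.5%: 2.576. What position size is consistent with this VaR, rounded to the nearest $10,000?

$40,000,000

VaR as a fraction of value: z·σ = 1.960 × 4.5% = 8.82%.
Position = $3,528,000 / 0.0882 = $40,000,000.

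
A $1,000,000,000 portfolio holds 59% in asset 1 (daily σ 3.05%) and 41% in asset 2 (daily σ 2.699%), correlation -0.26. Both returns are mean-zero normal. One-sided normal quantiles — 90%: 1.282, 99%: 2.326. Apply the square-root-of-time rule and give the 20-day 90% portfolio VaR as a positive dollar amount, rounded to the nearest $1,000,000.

σ_p = √(0.59²·3.05² + 0.41²·2.699² + 2·-0.26·0.59·0.41·3.05·2.699) = 1.851%.
σ_{20d} = 1.851% × √20 = 8.278%.
VaR = 1.282 × 8.278% = 10.612%; on $1,000,000,000 that is $106,120,000.

$106,000,000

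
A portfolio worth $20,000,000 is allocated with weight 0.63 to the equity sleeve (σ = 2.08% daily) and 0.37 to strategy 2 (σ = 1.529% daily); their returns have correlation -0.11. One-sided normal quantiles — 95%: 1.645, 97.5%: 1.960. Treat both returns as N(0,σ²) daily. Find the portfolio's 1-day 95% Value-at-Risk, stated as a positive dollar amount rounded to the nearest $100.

$450,400

σ_p² = 0.63²·2.08² + 0.37²·1.529² + 2·-0.11·0.63·0.37·2.08·1.529 = 1.8741 (%²).
σ_p = √1.8741 = 1.369%.
VaR = 1.645 × 1.369% = 2.252%; on $20,000,000 that is $450,400.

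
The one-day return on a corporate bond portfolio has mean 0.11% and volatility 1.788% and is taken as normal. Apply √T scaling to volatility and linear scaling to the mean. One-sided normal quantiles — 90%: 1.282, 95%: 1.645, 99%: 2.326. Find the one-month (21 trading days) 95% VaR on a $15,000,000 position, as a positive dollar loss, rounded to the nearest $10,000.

$1,680,000

σ_{21d} = 1.788% × √21 = 8.194%; μ_{21d} = 21 × 0.11% = 2.310%.
VaR = −(2.310%) + 1.645 × 8.194% = 11.169%.
On $15,000,000: 0.11169 × $15,000,000 = $1,675,350.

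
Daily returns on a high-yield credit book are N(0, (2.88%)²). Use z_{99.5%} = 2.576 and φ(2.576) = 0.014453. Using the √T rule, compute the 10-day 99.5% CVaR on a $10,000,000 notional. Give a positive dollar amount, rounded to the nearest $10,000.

$2,630,000

σ_{10d} = 2.88% × √10 = 9.107%.
ES multiplier = φ(z)/(1−α) = 0.014453/0.005 = 2.891.
ES = 9.107% × 2.891 = 26.328%; on $10,000,000: $2,632,800.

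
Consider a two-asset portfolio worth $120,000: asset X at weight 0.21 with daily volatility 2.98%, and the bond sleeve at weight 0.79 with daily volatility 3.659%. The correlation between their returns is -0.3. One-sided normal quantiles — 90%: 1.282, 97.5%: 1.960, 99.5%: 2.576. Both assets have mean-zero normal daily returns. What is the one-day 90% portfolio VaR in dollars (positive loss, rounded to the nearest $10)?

σ_p² = 0.21²·2.98² + 0.79²·3.659² + 2·-0.3·0.21·0.79·2.98·3.659 = 7.6619 (%²).
σ_p = √7.6619 = 2.768%.
VaR = 1.282 × 2.768% = 3.549%; on $120,000 that is $4,259.

$4,260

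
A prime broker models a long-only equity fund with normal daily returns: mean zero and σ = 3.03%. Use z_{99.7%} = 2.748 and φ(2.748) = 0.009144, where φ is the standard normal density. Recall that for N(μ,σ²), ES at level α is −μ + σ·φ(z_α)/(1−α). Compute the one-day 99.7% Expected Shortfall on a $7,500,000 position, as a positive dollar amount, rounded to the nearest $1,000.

Tail multiplier: φ(z)/(1−α) = 0.009144 / 0.003 = 3.048.
ES = 3.03% × 3.048 = 9.235%.
On $7,500,000: 0.09235 × $7,500,000 = $692,625.

$693,000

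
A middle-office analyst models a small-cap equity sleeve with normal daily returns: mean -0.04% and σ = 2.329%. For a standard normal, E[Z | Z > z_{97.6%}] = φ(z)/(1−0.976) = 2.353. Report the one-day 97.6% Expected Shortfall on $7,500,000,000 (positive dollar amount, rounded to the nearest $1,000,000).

$414,000,000

ES = −(-0.04%) + 2.329% × 2.353 = 5.520%.
On $7,500,000,000: 0.05520 × $7,500,000,000 = $414,000,000.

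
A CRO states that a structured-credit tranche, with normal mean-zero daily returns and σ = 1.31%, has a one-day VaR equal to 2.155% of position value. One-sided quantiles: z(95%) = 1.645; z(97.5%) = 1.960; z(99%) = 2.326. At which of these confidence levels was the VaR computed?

95%

Implied z = VaR/σ = 2.155 / 1.31 = 1.645.
This matches z(95%) = 1.645.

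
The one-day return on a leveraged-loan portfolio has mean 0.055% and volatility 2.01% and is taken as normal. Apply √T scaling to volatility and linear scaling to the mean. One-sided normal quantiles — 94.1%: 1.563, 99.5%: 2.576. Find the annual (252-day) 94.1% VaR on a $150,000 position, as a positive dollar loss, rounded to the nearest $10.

$54,020

σ_{252d} = 2.01% × √252 = 31.908%; μ_{252d} = 252 × 0.055% = 13.860%.
VaR = −(13.860%) + 1.563 × 31.908% = 36.012%.
On $150,000: 0.36012 × $150,000 = $54,018.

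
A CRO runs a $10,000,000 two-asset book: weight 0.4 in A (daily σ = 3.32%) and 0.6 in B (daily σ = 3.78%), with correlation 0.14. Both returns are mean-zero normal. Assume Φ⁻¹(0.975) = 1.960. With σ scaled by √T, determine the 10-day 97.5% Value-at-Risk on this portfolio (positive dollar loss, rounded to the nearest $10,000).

σ_p = √(0.4²·3.32² + 0.6²·3.78² + 2·0.14·0.4·0.6·3.32·3.78) = 2.784%.
σ_{10d} = 2.784% × √10 = 8.804%.
VaR = 1.960 × 8.804% = 17.256%; on $10,000,000 that is $1,725,600.

$1,730,000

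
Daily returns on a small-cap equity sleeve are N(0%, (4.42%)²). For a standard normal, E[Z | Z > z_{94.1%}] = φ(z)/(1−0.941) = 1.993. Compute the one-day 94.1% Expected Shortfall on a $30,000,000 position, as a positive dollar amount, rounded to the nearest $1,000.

ES = 4.42% × 1.993 = 8.809%.
On $30,000,000: 0.08809 × $30,000,000 = $2,642,700.

$2,643,000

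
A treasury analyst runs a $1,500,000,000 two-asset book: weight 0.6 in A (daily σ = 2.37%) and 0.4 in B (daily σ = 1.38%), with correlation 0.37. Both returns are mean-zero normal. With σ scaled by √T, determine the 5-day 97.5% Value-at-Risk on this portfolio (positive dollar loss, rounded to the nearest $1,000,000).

$112,000,000

σ_p = √(0.6²·2.37² + 0.4²·1.38² + 2·0.37·0.6·0.4·2.37·1.38) = 1.705%.
σ_{5d} = 1.705% × √5 = 3.812%.
z(97.5%) = 1.960.
VaR = 1.960 × 3.812% = 7.472%; on $1,500,000,000 that is $112,080,000.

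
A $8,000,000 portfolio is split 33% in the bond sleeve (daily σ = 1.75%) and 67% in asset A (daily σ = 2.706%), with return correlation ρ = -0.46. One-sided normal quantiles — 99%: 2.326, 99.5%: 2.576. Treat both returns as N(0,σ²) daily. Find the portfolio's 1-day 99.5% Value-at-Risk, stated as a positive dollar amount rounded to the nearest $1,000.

σ_p² = 0.33²·1.75² + 0.67²·2.706² + 2·-0.46·0.33·0.67·1.75·2.706 = 2.6573 (%²).
σ_p = √2.6573 = 1.630%.
VaR = 2.576 × 1.630% = 4.199%; on $8,000,000 that is $335,920.

$336,000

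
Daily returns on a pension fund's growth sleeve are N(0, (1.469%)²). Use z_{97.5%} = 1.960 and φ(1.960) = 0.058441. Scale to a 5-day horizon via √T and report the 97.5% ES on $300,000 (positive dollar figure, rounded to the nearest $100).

$23,000

σ_{5d} = 1.469% × √5 = 3.285%.
ES multiplier = φ(z)/(1−α) = 0.058441/0.025 = 2.338.
ES = 3.285% × 2.338 = 7.680%; on $300,000: $23,040.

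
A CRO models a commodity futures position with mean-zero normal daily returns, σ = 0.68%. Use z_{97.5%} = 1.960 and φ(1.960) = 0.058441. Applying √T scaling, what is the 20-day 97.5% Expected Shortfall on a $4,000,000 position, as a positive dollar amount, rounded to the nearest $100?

$284,400

σ_{20d} = 0.68% × √20 = 3.041%.
ES multiplier = φ(z)/(1−α) = 0.058441/0.025 = 2.338.
ES = 3.041% × 2.338 = 7.110%; on $4,000,000: $284,400.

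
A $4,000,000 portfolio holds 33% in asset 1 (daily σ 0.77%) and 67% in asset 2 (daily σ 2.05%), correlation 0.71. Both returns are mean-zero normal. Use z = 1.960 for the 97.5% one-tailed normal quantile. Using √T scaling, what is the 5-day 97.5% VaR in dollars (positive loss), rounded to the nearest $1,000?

σ_p = √(0.33²·0.77² + 0.67²·2.05² + 2·0.71·0.33·0.67·0.77·2.05) = 1.564%.
σ_{5d} = 1.564% × √5 = 3.497%.
VaR = 1.960 × 3.497% = 6.854%; on $4,000,000 that is $274,160.

$274,000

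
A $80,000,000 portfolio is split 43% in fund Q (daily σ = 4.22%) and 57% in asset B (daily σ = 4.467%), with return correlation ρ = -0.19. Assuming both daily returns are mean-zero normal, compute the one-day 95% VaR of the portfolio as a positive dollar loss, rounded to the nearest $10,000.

$3,730,000

σ_p² = 0.43²·4.22² + 0.57²·4.467² + 2·-0.19·0.43·0.57·4.22·4.467 = 8.0201 (%²).
σ_p = √8.0201 = 2.832%.
At 95%, z = 1.645.
VaR = 1.645 × 2.832% = 4.659%; on $80,000,000 that is $3,727,200.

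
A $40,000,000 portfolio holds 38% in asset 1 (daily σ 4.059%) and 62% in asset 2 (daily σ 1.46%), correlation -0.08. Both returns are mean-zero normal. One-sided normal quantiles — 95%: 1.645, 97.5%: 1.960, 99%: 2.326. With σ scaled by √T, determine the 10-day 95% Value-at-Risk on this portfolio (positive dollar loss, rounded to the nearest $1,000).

$3,589,000

σ_p = √(0.38²·4.059² + 0.62²·1.46² + 2·-0.08·0.38·0.62·4.059·1.46) = 1.725%.
σ_{10d} = 1.725% × √10 = 5.455%.
VaR = 1.645 × 5.455% = 8.973%; on $40,000,000 that is $3,589,200.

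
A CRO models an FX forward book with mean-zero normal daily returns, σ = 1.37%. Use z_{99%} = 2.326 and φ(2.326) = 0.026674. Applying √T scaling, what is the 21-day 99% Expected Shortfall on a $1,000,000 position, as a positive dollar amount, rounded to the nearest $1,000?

$167,000

σ_{21d} = 1.37% × √21 = 6.278%.
ES multiplier = φ(z)/(1−α) = 0.026674/0.01 = 2.667.
ES = 6.278% × 2.667 = 16.743%; on $1,000,000: $167,430.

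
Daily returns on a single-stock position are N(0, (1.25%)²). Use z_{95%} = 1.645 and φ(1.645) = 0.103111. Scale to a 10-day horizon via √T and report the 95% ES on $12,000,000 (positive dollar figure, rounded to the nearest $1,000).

$978,000

σ_{10d} = 1.25% × √10 = 3.953%.
ES multiplier = φ(z)/(1−α) = 0.103111/0.05 = 2.062.
ES = 3.953% × 2.062 = 8.151%; on $12,000,000: $978,120.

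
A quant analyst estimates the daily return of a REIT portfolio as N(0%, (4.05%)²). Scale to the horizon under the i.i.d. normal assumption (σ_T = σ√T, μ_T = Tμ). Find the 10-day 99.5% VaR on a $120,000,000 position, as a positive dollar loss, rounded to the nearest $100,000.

At 99.5%, z = 2.576.
σ_{10d} = 4.05% × √10 = 12.807%.
VaR = 2.576 × 12.807% = 32.991%.
On $120,000,000: 0.32991 × $120,000,000 = $39,589,200.

$39,600,000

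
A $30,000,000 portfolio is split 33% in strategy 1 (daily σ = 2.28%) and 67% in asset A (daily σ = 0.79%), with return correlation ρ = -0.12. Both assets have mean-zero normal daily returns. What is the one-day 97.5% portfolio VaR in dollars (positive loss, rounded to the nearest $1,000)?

$509,000

σ_p² = 0.33²·2.28² + 0.67²·0.79² + 2·-0.12·0.33·0.67·2.28·0.79 = 0.7507 (%²).
σ_p = √0.7507 = 0.866%.
At 97.5%, z = 1.960.
VaR = 1.960 × 0.866% = 1.697%; on $30,000,000 that is $509,100.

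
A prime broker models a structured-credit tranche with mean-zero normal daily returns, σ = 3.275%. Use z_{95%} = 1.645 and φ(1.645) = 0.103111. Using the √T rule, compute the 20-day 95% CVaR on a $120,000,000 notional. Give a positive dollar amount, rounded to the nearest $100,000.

σ_{20d} = 3.275% × √20 = 14.646%.
ES multiplier = φ(z)/(1−α) = 0.103111/0.05 = 2.062.
ES = 14.646% × 2.062 = 30.200%; on $120,000,000: $36,240,000.

$36,200,000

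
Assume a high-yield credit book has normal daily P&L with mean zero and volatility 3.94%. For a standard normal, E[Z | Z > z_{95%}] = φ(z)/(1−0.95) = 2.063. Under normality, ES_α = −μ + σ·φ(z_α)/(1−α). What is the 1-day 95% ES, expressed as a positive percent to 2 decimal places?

8.13%

ES = 3.94% × 2.063 = 8.128%.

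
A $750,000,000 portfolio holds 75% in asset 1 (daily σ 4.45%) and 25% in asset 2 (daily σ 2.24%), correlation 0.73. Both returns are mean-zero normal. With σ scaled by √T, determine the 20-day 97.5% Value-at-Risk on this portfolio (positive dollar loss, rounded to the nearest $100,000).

σ_p = √(0.75²·4.45² + 0.25²·2.24² + 2·0.73·0.75·0.25·4.45·2.24) = 3.766%.
σ_{20d} = 3.766% × √20 = 16.842%.
z(97.5%) = 1.960.
VaR = 1.960 × 16.842% = 33.010%; on $750,000,000 that is $247,575,000.

$247,600,000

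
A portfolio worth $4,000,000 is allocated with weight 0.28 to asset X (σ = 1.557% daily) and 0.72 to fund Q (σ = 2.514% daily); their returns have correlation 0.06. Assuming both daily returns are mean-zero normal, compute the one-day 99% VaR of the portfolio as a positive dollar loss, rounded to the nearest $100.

σ_p² = 0.28²·1.557² + 0.72²·2.514² + 2·0.06·0.28·0.72·1.557·2.514 = 3.5611 (%²).
σ_p = √3.5611 = 1.887%.
At 99%, z = 2.326.
VaR = 2.326 × 1.887% = 4.389%; on $4,000,000 that is $175,560.

$175,600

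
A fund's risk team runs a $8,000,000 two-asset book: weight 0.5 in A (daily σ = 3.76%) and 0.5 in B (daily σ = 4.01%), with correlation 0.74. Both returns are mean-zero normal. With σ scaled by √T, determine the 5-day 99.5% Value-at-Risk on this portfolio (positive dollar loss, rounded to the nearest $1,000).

$1,670,000

σ_p = √(0.5²·3.76² + 0.5²·4.01² + 2·0.74·0.5·0.5·3.76·4.01) = 3.624%.
σ_{5d} = 3.624% × √5 = 8.104%.
z(99.5%) = 2.576.
VaR = 2.576 × 8.104% = 20.876%; on $8,000,000 that is $1,670,080.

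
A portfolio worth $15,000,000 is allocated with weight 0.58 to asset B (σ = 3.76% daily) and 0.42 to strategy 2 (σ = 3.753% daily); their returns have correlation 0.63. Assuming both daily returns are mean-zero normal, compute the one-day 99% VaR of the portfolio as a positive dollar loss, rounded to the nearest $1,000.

$1,187,000

σ_p² = 0.58²·3.76² + 0.42²·3.753² + 2·0.63·0.58·0.42·3.76·3.753 = 11.5717 (%²).
σ_p = √11.5717 = 3.402%.
At 99%, z = 2.326.
VaR = 2.326 × 3.402% = 7.913%; on $15,000,000 that is $1,186,950.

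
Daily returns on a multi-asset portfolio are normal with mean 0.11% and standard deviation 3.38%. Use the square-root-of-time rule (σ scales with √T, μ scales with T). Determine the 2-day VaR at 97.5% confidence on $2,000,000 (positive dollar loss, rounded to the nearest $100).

$183,000

At 97.5%, z = 1.960.
σ_{2d} = 3.38% × √2 = 4.780%; μ_{2d} = 2 × 0.11% = 0.220%.
VaR = −(0.220%) + 1.960 × 4.780% = 9.149%.
On $2,000,000: 0.09149 × $2,000,000 = $182,980.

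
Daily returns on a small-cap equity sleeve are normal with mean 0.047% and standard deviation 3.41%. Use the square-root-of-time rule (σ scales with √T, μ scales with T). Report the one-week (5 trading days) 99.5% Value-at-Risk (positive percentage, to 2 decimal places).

19.41%

At 99.5%, z = 2.576.
σ_{5d} = 3.41% × √5 = 7.625%; μ_{5d} = 5 × 0.047% = 0.235%.
VaR = −(0.235%) + 2.576 × 7.625% = 19.407%.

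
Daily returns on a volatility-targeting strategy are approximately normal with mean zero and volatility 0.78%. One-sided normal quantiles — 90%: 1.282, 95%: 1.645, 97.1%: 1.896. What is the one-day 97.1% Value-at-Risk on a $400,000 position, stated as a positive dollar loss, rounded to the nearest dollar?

VaR = z·σ = 1.896 × 0.78% = 1.479%.
On $400,000: 0.01479 × $400,000 = $5,916.

$5,916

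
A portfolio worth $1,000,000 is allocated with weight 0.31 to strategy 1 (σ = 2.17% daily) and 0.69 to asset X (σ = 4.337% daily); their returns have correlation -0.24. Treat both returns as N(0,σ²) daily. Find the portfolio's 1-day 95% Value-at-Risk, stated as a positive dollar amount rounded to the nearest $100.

σ_p² = 0.31²·2.17² + 0.69²·4.337² + 2·-0.24·0.31·0.69·2.17·4.337 = 8.4415 (%²).
σ_p = √8.4415 = 2.905%.
At 95%, z = 1.645.
VaR = 1.645 × 2.905% = 4.779%; on $1,000,000 that is $47,790.

$47,800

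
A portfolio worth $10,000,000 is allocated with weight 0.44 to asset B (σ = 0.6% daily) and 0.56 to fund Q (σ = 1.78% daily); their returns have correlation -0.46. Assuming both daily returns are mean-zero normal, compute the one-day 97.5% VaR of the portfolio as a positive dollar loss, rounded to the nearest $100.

σ_p² = 0.44²·0.6² + 0.56²·1.78² + 2·-0.46·0.44·0.56·0.6·1.78 = 0.8212 (%²).
σ_p = √0.8212 = 0.906%.
At 97.5%, z = 1.960.
VaR = 1.960 × 0.906% = 1.776%; on $10,000,000 that is $177,600.

$177,600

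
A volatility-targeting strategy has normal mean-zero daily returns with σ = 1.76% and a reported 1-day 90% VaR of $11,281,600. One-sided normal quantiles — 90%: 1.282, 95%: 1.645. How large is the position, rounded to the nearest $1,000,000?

$500,000,000

VaR as a fraction of value: z·σ = 1.282 × 1.76% = 2.25632%.
Position = $11,281,600 / 0.0225632 = $500,000,000.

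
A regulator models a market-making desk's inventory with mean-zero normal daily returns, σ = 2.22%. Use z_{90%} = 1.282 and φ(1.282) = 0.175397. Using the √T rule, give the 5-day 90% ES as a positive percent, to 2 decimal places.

8.71%

σ_{5d} = 2.22% × √5 = 4.964%.
ES multiplier = φ(z)/(1−α) = 0.175397/0.1 = 1.754.
ES = 4.964% × 1.754 = 8.707%.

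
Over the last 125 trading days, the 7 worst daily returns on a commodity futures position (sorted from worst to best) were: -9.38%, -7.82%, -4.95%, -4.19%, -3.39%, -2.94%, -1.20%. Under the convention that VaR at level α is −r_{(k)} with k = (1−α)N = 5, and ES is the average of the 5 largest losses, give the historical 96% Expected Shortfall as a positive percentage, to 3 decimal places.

5.946%

The 5 worst returns sum to -29.73%.
ES = −(-29.73%) / 5 = 5.946%.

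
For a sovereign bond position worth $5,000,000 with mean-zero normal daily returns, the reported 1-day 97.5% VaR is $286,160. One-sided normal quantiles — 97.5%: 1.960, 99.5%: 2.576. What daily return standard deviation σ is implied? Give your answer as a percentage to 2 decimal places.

VaR as a fraction: $286,160 / $5,000,000 = 5.723%.
σ = VaR / z = 5.723% / 1.960 = 2.920%.

2.92%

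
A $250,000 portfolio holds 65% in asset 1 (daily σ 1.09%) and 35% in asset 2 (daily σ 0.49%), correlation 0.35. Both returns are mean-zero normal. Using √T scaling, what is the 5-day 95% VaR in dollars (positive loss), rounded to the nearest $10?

$7,220

σ_p = √(0.65²·1.09² + 0.35²·0.49² + 2·0.35·0.65·0.35·1.09·0.49) = 0.785%.
σ_{5d} = 0.785% × √5 = 1.755%.
z(95%) = 1.645.
VaR = 1.645 × 1.755% = 2.887%; on $250,000 that is $7,218.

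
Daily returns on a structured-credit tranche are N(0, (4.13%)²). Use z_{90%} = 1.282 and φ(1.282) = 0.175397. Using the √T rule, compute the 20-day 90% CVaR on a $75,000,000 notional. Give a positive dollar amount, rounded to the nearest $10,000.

σ_{20d} = 4.13% × √20 = 18.470%.
ES multiplier = φ(z)/(1−α) = 0.175397/0.1 = 1.754.
ES = 18.470% × 1.754 = 32.396%; on $75,000,000: $24,297,000.

$24,300,000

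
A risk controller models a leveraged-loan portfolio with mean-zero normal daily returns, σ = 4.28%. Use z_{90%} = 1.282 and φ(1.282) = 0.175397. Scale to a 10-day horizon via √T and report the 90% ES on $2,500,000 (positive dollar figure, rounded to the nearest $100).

$593,500

σ_{10d} = 4.28% × √10 = 13.535%.
ES multiplier = φ(z)/(1−α) = 0.175397/0.1 = 1.754.
ES = 13.535% × 1.754 = 23.740%; on $2,500,000: $593,500.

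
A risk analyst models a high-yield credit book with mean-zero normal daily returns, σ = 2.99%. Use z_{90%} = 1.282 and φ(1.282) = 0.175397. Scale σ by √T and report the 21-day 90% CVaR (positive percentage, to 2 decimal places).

24.03%

σ_{21d} = 2.99% × √21 = 13.702%.
ES multiplier = φ(z)/(1−α) = 0.175397/0.1 = 1.754.
ES = 13.702% × 1.754 = 24.033%.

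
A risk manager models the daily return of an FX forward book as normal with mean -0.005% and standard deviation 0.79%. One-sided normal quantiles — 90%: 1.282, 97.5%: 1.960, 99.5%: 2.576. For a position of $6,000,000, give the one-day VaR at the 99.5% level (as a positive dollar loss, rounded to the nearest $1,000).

$122,000

VaR = −μ + z·σ = −(-0.005%) + 2.576 × 0.79% = 2.040%.
On $6,000,000: 0.02040 × $6,000,000 = $122,400.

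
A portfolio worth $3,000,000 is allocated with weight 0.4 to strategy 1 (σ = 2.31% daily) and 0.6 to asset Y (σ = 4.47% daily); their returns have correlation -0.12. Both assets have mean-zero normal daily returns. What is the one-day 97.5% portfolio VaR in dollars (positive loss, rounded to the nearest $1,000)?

$161,000

σ_p² = 0.4²·2.31² + 0.6²·4.47² + 2·-0.12·0.4·0.6·2.31·4.47 = 7.4521 (%²).
σ_p = √7.4521 = 2.730%.
At 97.5%, z = 1.960.
VaR = 1.960 × 2.730% = 5.351%; on $3,000,000 that is $160,530.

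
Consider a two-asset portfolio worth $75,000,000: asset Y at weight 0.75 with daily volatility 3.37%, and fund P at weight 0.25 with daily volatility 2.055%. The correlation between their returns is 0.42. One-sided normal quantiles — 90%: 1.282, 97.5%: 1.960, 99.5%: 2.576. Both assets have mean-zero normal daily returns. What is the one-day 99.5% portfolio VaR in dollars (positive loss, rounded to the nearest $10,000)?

σ_p² = 0.75²·3.37² + 0.25²·2.055² + 2·0.42·0.75·0.25·3.37·2.055 = 7.7429 (%²).
σ_p = √7.7429 = 2.783%.
VaR = 2.576 × 2.783% = 7.169%; on $75,000,000 that is $5,376,750.

$5,380,000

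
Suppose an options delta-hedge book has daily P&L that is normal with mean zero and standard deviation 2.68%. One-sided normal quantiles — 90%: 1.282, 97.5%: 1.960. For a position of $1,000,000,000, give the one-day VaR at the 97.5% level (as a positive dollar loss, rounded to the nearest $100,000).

$52,500,000

VaR = z·σ = 1.960 × 2.68% = 5.253%.
On $1,000,000,000: 0.05253 × $1,000,000,000 = $52,530,000.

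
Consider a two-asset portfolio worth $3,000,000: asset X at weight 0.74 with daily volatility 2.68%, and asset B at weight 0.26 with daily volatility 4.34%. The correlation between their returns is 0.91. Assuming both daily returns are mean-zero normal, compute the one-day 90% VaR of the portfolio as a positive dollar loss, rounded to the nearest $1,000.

$117,000

σ_p² = 0.74²·2.68² + 0.26²·4.34² + 2·0.91·0.74·0.26·2.68·4.34 = 9.2792 (%²).
σ_p = √9.2792 = 3.046%.
At 90%, z = 1.282.
VaR = 1.282 × 3.046% = 3.905%; on $3,000,000 that is $117,150.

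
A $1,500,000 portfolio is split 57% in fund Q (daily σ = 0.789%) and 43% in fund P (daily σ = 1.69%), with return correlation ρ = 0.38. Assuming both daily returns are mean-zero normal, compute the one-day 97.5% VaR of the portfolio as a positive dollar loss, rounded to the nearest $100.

σ_p² = 0.57²·0.789² + 0.43²·1.69² + 2·0.38·0.57·0.43·0.789·1.69 = 0.9787 (%²).
σ_p = √0.9787 = 0.989%.
At 97.5%, z = 1.960.
VaR = 1.960 × 0.989% = 1.938%; on $1,500,000 that is $29,070.

$29,100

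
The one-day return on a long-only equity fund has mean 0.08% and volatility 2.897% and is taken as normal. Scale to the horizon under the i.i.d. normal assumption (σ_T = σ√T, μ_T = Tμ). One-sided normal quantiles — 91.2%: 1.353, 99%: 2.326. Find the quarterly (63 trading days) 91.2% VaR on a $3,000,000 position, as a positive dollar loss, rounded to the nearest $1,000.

$782,000

σ_{63d} = 2.897% × √63 = 22.994%; μ_{63d} = 63 × 0.08% = 5.040%.
VaR = −(5.040%) + 1.353 × 22.994% = 26.071%.
On $3,000,000: 0.26071 × $3,000,000 = $782,130.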